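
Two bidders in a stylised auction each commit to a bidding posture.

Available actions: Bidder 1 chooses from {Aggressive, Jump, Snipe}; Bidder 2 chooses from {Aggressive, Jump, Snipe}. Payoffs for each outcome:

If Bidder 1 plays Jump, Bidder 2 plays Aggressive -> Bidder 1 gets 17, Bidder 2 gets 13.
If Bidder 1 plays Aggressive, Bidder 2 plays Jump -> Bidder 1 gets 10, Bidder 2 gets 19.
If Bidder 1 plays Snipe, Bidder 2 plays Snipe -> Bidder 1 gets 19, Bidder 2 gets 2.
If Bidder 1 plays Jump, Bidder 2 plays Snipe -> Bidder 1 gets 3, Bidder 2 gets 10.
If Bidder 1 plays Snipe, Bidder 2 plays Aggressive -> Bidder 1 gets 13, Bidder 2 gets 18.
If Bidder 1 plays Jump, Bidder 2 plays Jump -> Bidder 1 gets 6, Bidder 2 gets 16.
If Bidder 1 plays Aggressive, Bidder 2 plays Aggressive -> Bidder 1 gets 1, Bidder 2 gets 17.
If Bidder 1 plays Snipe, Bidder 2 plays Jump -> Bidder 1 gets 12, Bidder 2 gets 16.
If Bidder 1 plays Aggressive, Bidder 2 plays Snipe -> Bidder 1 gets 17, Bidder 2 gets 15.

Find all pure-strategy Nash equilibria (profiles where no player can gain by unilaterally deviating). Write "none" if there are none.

(Aggressive, Aggressive): Bidder 1 can switch to Jump (1 → 17). Not NE.
(Aggressive, Jump): Bidder 1 can switch to Snipe (10 → 12). Not NE.
(Aggressive, Snipe): Bidder 1 can switch to Snipe (17 → 19). Not NE.
(Jump, Aggressive): Bidder 2 can switch to Jump (13 → 16). Not NE.
(Jump, Jump): Bidder 1 can switch to Aggressive (6 → 10). Not NE.
(Jump, Snipe): Bidder 1 can switch to Aggressive (3 → 17). Not NE.
(Snipe, Aggressive): Bidder 1 can switch to Jump (13 → 17). Not NE.
(Snipe, Jump): Bidder 2 can switch to Aggressive (16 → 18). Not NE.
(The remaining 1 profile has a profitable deviation by the same check.)

none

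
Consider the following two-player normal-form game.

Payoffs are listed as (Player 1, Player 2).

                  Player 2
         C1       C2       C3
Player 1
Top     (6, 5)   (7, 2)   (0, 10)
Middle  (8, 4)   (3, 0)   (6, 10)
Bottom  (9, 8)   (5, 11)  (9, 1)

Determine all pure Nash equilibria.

Player 1 against C1: payoffs 6, 8, 9 → best response Bottom.
Player 1 against C2: payoffs 7, 3, 5 → best response Top.
Player 1 against C3: payoffs 0, 6, 9 → best response Bottom.
Player 2 against Top: payoffs 5, 2, 10 → best response C3.
Player 2 against Middle: payoffs 4, 0, 10 → best response C3.
Player 2 against Bottom: payoffs 8, 11, 1 → best response C2.
No profile is a mutual best response for all players.

No pure-strategy Nash equilibrium.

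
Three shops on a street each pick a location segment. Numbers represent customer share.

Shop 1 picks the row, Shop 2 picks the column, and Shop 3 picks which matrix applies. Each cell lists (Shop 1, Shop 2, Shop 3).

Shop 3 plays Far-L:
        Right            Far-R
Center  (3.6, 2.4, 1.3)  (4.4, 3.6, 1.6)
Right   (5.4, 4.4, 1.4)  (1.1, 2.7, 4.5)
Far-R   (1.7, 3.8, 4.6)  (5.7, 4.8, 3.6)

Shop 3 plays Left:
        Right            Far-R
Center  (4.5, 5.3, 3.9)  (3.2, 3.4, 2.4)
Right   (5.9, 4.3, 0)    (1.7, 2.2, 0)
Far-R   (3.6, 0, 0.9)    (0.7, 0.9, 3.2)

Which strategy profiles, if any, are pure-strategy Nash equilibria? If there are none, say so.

The pure Nash equilibria are (Right, Right, Far-L); (Far-R, Far-R, Far-L).

(Center, Right, Far-L): Shop 1 can switch to Right (3.6 → 5.4). Not NE.
(Center, Right, Left): Shop 1 can switch to Right (4.5 → 5.9). Not NE.
(Center, Far-R, Far-L): Shop 1 can switch to Far-R (4.4 → 5.7). Not NE.
(Center, Far-R, Left): Shop 2 can switch to Right (3.4 → 5.3). Not NE.
(Right, Right, Far-L): Shop 1 gets 5.4, best alternative 3.6; Shop 2 gets 4.4, best alternative 2.7; Shop 3 gets 1.4, best alternative 0. No profitable deviation — NE.
(Right, Right, Left): Shop 3 can switch to Far-L (0 → 1.4). Not NE.
(Right, Far-R, Far-L): Shop 1 can switch to Center (1.1 → 4.4). Not NE.
(Far-R, Far-R, Far-L): Shop 1 gets 5.7, best alternative 4.4; Shop 2 gets 4.8, best alternative 3.8; Shop 3 gets 3.6, best alternative 3.2. No profitable deviation — NE.
(The remaining 4 profiles each have a profitable deviation by the same check.)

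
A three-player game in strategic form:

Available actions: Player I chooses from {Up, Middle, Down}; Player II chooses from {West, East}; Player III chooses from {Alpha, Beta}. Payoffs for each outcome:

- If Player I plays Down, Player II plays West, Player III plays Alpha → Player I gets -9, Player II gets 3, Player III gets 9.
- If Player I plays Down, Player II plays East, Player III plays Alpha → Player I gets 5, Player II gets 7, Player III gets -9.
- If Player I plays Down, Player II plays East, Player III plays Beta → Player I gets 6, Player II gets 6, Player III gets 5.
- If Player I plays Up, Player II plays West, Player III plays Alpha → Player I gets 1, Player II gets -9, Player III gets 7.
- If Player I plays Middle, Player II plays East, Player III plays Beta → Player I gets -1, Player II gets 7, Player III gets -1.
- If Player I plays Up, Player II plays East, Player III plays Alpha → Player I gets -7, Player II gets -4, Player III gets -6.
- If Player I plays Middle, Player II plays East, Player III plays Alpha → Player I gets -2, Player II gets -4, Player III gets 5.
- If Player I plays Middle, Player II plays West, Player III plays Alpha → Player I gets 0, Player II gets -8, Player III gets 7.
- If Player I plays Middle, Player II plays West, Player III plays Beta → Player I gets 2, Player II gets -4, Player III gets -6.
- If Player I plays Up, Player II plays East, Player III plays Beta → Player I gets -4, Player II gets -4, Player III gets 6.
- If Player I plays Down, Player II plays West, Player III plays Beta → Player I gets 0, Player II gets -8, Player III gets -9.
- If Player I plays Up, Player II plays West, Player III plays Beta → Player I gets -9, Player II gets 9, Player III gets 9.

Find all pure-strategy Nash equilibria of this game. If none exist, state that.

Player I against (West, Alpha): payoffs 1, 0, -9 → best response Up.
Player I against (West, Beta): payoffs -9, 2, 0 → best response Middle.
Player I against (East, Alpha): payoffs -7, -2, 5 → best response Down.
Player I against (East, Beta): payoffs -4, -1, 6 → best response Down.
Player II against (Up, Alpha): payoffs -9, -4 → best response East.
Player II against (Up, Beta): payoffs 9, -4 → best response West.
Player II against (Middle, Alpha): payoffs -8, -4 → best response East.
Player II against (Middle, Beta): payoffs -4, 7 → best response East.
Player II against (Down, Alpha): payoffs 3, 7 → best response East.
Player II against (Down, Beta): payoffs -8, 6 → best response East.
Player III against (Up, West): payoffs 7, 9 → best response Beta.
Player III against (Up, East): payoffs -6, 6 → best response Beta.
Player III against (Middle, West): payoffs 7, -6 → best response Alpha.
Player III against (Middle, East): payoffs 5, -1 → best response Alpha.
Player III against (Down, West): payoffs 9, -9 → best response Alpha.
Player III against (Down, East): payoffs -9, 5 → best response Beta.
Mutual best responses: (Down, East, Beta).

The unique pure-strategy Nash equilibrium is (Down, East, Beta).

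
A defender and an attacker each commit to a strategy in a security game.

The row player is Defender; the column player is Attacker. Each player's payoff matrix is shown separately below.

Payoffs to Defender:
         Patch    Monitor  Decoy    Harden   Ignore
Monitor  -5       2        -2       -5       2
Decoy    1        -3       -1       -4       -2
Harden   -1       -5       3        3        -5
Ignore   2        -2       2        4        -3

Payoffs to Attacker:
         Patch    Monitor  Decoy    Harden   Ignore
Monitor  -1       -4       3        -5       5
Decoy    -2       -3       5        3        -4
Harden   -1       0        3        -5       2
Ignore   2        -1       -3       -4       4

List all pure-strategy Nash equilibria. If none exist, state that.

Defender against Patch: payoffs -5, 1, -1, 2 → best response Ignore.
Defender against Monitor: payoffs 2, -3, -5, -2 → best response Monitor.
Defender against Decoy: payoffs -2, -1, 3, 2 → best response Harden.
Defender against Harden: payoffs -5, -4, 3, 4 → best response Ignore.
Defender against Ignore: payoffs 2, -2, -5, -3 → best response Monitor.
Attacker against Monitor: payoffs -1, -4, 3, -5, 5 → best response Ignore.
Attacker against Decoy: payoffs -2, -3, 5, 3, -4 → best response Decoy.
Attacker against Harden: payoffs -1, 0, 3, -5, 2 → best response Decoy.
Attacker against Ignore: payoffs 2, -1, -3, -4, 4 → best response Ignore.
Mutual best responses: (Monitor, Ignore); (Harden, Decoy).

The pure Nash equilibria are (Monitor, Ignore) and (Harden, Decoy).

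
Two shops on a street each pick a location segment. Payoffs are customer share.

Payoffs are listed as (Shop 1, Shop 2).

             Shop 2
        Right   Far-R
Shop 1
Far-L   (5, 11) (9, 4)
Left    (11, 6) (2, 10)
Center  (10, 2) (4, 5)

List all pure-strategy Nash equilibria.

This game has no pure Nash equilibrium.

Shop 1 against Right: payoffs 5, 11, 10 → best response Left.
Shop 1 against Far-R: payoffs 9, 2, 4 → best response Far-L.
Shop 2 against Far-L: payoffs 11, 4 → best response Right.
Shop 2 against Left: payoffs 6, 10 → best response Far-R.
Shop 2 against Center: payoffs 2, 5 → best response Far-R.
No profile is a mutual best response for all players.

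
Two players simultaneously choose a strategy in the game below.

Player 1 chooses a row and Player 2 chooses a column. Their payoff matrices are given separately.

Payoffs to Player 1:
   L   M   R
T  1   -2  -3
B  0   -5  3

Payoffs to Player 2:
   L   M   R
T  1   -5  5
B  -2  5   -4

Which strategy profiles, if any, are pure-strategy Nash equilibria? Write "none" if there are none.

none

For each strategy profile, look for a profitable unilateral deviation.
(T, L): Player 2 can switch to R (1 → 5). Not NE.
(T, M): Player 2 can switch to L (-5 → 1). Not NE.
(T, R): Player 1 can switch to B (-3 → 3). Not NE.
(B, L): Player 1 can switch to T (0 → 1). Not NE.
(B, M): Player 1 can switch to T (-5 → -2). Not NE.
(B, R): Player 2 can switch to L (-4 → -2). Not NE.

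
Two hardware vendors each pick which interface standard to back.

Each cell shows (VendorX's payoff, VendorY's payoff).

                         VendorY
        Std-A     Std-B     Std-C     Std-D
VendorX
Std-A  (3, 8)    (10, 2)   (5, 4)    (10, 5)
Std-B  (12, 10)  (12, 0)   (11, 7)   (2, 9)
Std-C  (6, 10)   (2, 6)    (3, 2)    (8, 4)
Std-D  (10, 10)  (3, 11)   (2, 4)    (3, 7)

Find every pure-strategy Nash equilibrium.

Pure NE: (Std-B, Std-A)

Mark each player's best response to every combination of opponents' strategies; a profile where every player is best-responding is a pure Nash equilibrium.
VendorX against Std-A: payoffs 3, 12, 6, 10 → best response Std-B.
VendorX against Std-B: payoffs 10, 12, 2, 3 → best response Std-B.
VendorX against Std-C: payoffs 5, 11, 3, 2 → best response Std-B.
VendorX against Std-D: payoffs 10, 2, 8, 3 → best response Std-A.
VendorY against Std-A: payoffs 8, 2, 4, 5 → best response Std-A.
VendorY against Std-B: payoffs 10, 0, 7, 9 → best response Std-A.
VendorY against Std-C: payoffs 10, 6, 2, 4 → best response Std-A.
VendorY against Std-D: payoffs 10, 11, 4, 7 → best response Std-B.
Mutual best responses: (Std-B, Std-A).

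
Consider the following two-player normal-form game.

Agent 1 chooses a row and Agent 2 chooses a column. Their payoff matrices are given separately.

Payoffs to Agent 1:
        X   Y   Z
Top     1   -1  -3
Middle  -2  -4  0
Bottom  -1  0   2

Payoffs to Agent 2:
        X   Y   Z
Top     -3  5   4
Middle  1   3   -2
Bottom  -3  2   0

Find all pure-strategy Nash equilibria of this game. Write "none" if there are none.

Agent 1 against X: payoffs 1, -2, -1 → best response Top.
Agent 1 against Y: payoffs -1, -4, 0 → best response Bottom.
Agent 1 against Z: payoffs -3, 0, 2 → best response Bottom.
Agent 2 against Top: payoffs -3, 5, 4 → best response Y.
Agent 2 against Middle: payoffs 1, 3, -2 → best response Y.
Agent 2 against Bottom: payoffs -3, 2, 0 → best response Y.
Mutual best responses: (Bottom, Y).

(Bottom, Y)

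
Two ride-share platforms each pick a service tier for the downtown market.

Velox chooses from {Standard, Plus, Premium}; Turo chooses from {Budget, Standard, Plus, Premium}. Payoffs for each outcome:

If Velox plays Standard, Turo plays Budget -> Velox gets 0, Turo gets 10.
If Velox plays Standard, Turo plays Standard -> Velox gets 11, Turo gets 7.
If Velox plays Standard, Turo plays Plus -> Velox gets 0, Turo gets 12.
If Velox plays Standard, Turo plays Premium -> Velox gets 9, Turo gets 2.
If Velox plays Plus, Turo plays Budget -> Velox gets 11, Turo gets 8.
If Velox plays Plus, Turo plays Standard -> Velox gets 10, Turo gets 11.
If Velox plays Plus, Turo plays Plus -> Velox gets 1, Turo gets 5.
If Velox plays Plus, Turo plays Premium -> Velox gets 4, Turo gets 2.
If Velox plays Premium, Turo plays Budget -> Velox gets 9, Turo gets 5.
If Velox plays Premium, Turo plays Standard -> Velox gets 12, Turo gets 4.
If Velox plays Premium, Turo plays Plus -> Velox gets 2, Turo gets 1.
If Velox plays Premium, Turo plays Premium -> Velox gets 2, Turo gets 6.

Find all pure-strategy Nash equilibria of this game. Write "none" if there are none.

This game has no pure Nash equilibrium.

For each player, find the best response to each opponent profile; mutual best responses are the pure NE.
Velox against Budget: payoffs 0, 11, 9 → best response Plus.
Velox against Standard: payoffs 11, 10, 12 → best response Premium.
Velox against Plus: payoffs 0, 1, 2 → best response Premium.
Velox against Premium: payoffs 9, 4, 2 → best response Standard.
Turo against Standard: payoffs 10, 7, 12, 2 → best response Plus.
Turo against Plus: payoffs 8, 11, 5, 2 → best response Standard.
Turo against Premium: payoffs 5, 4, 1, 6 → best response Premium.
No profile is a mutual best response for all players.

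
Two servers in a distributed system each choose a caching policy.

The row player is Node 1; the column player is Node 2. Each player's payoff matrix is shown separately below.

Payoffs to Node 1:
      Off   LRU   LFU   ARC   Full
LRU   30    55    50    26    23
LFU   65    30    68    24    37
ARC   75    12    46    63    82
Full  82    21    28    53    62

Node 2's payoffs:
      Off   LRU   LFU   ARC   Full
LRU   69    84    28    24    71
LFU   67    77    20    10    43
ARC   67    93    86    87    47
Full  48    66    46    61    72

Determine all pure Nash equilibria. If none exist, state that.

Pure NE: (LRU, LRU)

Node 1 against Off: payoffs 30, 65, 75, 82 → best response Full.
Node 1 against LRU: payoffs 55, 30, 12, 21 → best response LRU.
Node 1 against LFU: payoffs 50, 68, 46, 28 → best response LFU.
Node 1 against ARC: payoffs 26, 24, 63, 53 → best response ARC.
Node 1 against Full: payoffs 23, 37, 82, 62 → best response ARC.
Node 2 against LRU: payoffs 69, 84, 28, 24, 71 → best response LRU.
Node 2 against LFU: payoffs 67, 77, 20, 10, 43 → best response LRU.
Node 2 against ARC: payoffs 67, 93, 86, 87, 47 → best response LRU.
Node 2 against Full: payoffs 48, 66, 46, 61, 72 → best response Full.
Mutual best responses: (LRU, LRU).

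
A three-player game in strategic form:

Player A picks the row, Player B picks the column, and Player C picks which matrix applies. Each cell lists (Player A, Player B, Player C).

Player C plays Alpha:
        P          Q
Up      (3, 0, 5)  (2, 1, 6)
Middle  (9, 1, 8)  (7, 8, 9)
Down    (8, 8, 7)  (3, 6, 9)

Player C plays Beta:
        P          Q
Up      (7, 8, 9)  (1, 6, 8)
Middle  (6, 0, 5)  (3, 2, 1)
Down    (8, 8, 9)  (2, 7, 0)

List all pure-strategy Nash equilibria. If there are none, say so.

Pure-strategy Nash equilibria: (Middle, Q, Alpha); (Down, P, Beta)

For each strategy profile, look for a profitable unilateral deviation.
(Up, P, Alpha): Player A can switch to Middle (3 → 9). Not NE.
(Up, P, Beta): Player A can switch to Down (7 → 8). Not NE.
(Up, Q, Alpha): Player A can switch to Middle (2 → 7). Not NE.
(Up, Q, Beta): Player A can switch to Middle (1 → 3). Not NE.
(Middle, P, Alpha): Player B can switch to Q (1 → 8). Not NE.
(Middle, P, Beta): Player A can switch to Up (6 → 7). Not NE.
(Middle, Q, Alpha): Player A gets 7, best alternative 3; Player B gets 8, best alternative 1; Player C gets 9, best alternative 1. No profitable deviation — NE.
(Middle, Q, Beta): Player C can switch to Alpha (1 → 9). Not NE.
(Down, P, Alpha): Player A can switch to Middle (8 → 9). Not NE.
(Down, P, Beta): Player A gets 8, best alternative 7; Player B gets 8, best alternative 7; Player C gets 9, best alternative 7. No profitable deviation — NE.
(Down, Q, Alpha): Player A can switch to Middle (3 → 7). Not NE.
(Down, Q, Beta): Player A can switch to Middle (2 → 3). Not NE.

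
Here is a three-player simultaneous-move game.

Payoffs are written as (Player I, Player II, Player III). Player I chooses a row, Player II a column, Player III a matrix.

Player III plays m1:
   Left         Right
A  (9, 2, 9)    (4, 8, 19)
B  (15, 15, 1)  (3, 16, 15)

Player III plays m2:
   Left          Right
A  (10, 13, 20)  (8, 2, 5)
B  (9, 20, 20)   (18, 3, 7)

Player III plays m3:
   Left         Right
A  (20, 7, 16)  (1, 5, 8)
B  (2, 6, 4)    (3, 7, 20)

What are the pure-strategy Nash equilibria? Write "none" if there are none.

Player I against (Left, m1): payoffs 9, 15 → best response B.
Player I against (Left, m2): payoffs 10, 9 → best response A.
Player I against (Left, m3): payoffs 20, 2 → best response A.
Player I against (Right, m1): payoffs 4, 3 → best response A.
Player I against (Right, m2): payoffs 8, 18 → best response B.
Player I against (Right, m3): payoffs 1, 3 → best response B.
Player II against (A, m1): payoffs 2, 8 → best response Right.
Player II against (A, m2): payoffs 13, 2 → best response Left.
Player II against (A, m3): payoffs 7, 5 → best response Left.
Player II against (B, m1): payoffs 15, 16 → best response Right.
Player II against (B, m2): payoffs 20, 3 → best response Left.
Player II against (B, m3): payoffs 6, 7 → best response Right.
Player III against (A, Left): payoffs 9, 20, 16 → best response m2.
Player III against (A, Right): payoffs 19, 5, 8 → best response m1.
Player III against (B, Left): payoffs 1, 20, 4 → best response m2.
Player III against (B, Right): payoffs 15, 7, 20 → best response m3.
Mutual best responses: (A, Left, m2); (A, Right, m1); (B, Right, m3).

The pure Nash equilibria are (A, Left, m2), (A, Right, m1), (B, Right, m3).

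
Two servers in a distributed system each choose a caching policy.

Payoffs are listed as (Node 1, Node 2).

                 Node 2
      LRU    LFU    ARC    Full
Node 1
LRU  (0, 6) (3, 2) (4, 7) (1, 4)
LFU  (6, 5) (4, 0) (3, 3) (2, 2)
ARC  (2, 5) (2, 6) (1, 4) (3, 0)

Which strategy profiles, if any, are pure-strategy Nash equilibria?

(LRU, LRU): Node 1 can switch to LFU (0 → 6). Not NE.
(LRU, LFU): Node 1 can switch to LFU (3 → 4). Not NE.
(LRU, ARC): Node 1 gets 4, best alternative 3; Node 2 gets 7, best alternative 6. No profitable deviation — NE.
(LRU, Full): Node 1 can switch to LFU (1 → 2). Not NE.
(LFU, LRU): Node 1 gets 6, best alternative 2; Node 2 gets 5, best alternative 3. No profitable deviation — NE.
(LFU, LFU): Node 2 can switch to LRU (0 → 5). Not NE.
(LFU, ARC): Node 1 can switch to LRU (3 → 4). Not NE.
(LFU, Full): Node 1 can switch to ARC (2 → 3). Not NE.
(ARC, LRU): Node 1 can switch to LFU (2 → 6). Not NE.
(ARC, LFU): Node 1 can switch to LRU (2 → 3). Not NE.
(The remaining 2 profiles each have a profitable deviation by the same check.)

(LRU, ARC) and (LFU, LRU)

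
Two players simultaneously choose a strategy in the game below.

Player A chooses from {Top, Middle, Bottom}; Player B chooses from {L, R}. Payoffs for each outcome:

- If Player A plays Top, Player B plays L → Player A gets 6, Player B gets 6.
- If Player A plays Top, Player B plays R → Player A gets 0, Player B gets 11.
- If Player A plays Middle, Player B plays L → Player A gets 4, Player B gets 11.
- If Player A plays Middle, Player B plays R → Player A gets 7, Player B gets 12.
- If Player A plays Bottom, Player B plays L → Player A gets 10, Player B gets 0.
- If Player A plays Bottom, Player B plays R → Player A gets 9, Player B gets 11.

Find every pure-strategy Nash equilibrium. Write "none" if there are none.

(Bottom, R)

(Top, L): Player A can switch to Bottom (6 → 10). Not NE.
(Top, R): Player A can switch to Middle (0 → 7). Not NE.
(Middle, L): Player A can switch to Top (4 → 6). Not NE.
(Middle, R): Player A can switch to Bottom (7 → 9). Not NE.
(Bottom, L): Player B can switch to R (0 → 11). Not NE.
(Bottom, R): Player A gets 9, best alternative 7; Player B gets 11, best alternative 0. No profitable deviation — NE.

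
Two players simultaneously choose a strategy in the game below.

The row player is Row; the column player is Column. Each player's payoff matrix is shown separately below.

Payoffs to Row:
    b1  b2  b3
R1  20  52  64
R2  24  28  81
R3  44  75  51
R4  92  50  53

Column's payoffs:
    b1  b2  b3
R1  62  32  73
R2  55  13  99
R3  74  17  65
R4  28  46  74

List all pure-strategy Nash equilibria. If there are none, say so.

(R1, b1): Row can switch to R2 (20 → 24). Not NE.
(R1, b2): Row can switch to R3 (52 → 75). Not NE.
(R1, b3): Row can switch to R2 (64 → 81). Not NE.
(R2, b1): Row can switch to R3 (24 → 44). Not NE.
(R2, b2): Row can switch to R1 (28 → 52). Not NE.
(R2, b3): Row gets 81, best alternative 64; Column gets 99, best alternative 55. No profitable deviation — NE.
(R3, b1): Row can switch to R4 (44 → 92). Not NE.
(The remaining 5 profiles each have a profitable deviation by the same check.)

Pure NE: (R2, b3)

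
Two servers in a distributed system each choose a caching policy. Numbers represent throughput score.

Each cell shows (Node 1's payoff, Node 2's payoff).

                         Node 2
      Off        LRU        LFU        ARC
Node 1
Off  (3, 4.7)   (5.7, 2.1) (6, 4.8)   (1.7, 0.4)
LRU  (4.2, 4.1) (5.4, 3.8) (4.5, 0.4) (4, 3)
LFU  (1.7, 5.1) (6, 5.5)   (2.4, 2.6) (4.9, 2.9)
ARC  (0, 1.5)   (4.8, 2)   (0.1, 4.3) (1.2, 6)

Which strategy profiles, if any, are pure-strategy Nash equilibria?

For each player, find the best response to each opponent profile; mutual best responses are the pure NE.
Node 1 against Off: payoffs 3, 4.2, 1.7, 0 → best response LRU.
Node 1 against LRU: payoffs 5.7, 5.4, 6, 4.8 → best response LFU.
Node 1 against LFU: payoffs 6, 4.5, 2.4, 0.1 → best response Off.
Node 1 against ARC: payoffs 1.7, 4, 4.9, 1.2 → best response LFU.
Node 2 against Off: payoffs 4.7, 2.1, 4.8, 0.4 → best response LFU.
Node 2 against LRU: payoffs 4.1, 3.8, 0.4, 3 → best response Off.
Node 2 against LFU: payoffs 5.1, 5.5, 2.6, 2.9 → best response LRU.
Node 2 against ARC: payoffs 1.5, 2, 4.3, 6 → best response ARC.
Mutual best responses: (Off, LFU); (LRU, Off); (LFU, LRU).

The pure Nash equilibria are (Off, LFU); (LRU, Off); (LFU, LRU).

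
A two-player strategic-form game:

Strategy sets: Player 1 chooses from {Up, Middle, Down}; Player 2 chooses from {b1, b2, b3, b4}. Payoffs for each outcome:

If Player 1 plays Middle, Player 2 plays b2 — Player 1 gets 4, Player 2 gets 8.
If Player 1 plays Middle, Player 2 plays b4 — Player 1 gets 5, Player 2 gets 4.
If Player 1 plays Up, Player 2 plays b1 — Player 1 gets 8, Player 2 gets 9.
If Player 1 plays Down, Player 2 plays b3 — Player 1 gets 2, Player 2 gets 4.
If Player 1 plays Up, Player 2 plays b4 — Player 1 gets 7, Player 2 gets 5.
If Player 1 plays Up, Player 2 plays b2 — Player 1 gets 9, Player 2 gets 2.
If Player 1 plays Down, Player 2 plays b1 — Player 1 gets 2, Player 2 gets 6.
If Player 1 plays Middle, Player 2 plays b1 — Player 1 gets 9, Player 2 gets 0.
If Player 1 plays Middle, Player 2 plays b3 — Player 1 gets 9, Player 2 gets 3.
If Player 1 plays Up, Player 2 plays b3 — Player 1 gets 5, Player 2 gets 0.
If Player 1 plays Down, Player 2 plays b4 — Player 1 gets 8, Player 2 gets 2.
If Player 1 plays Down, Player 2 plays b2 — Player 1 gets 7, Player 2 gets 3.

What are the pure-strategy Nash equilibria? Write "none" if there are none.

No pure-strategy Nash equilibrium.

Player 1 against b1: payoffs 8, 9, 2 → best response Middle.
Player 1 against b2: payoffs 9, 4, 7 → best response Up.
Player 1 against b3: payoffs 5, 9, 2 → best response Middle.
Player 1 against b4: payoffs 7, 5, 8 → best response Down.
Player 2 against Up: payoffs 9, 2, 0, 5 → best response b1.
Player 2 against Middle: payoffs 0, 8, 3, 4 → best response b2.
Player 2 against Down: payoffs 6, 3, 4, 2 → best response b1.
No profile is a mutual best response for all players.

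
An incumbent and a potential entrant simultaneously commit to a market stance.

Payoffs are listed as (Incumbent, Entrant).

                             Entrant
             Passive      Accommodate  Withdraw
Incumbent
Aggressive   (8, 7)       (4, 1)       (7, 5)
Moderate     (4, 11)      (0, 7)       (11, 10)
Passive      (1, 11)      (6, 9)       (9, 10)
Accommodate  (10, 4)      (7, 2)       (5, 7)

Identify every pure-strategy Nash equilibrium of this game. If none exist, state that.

There is no pure-strategy Nash equilibrium.

For each player, find the best response to each opponent profile; mutual best responses are the pure NE.
Incumbent against Passive: payoffs 8, 4, 1, 10 → best response Accommodate.
Incumbent against Accommodate: payoffs 4, 0, 6, 7 → best response Accommodate.
Incumbent against Withdraw: payoffs 7, 11, 9, 5 → best response Moderate.
Entrant against Aggressive: payoffs 7, 1, 5 → best response Passive.
Entrant against Moderate: payoffs 11, 7, 10 → best response Passive.
Entrant against Passive: payoffs 11, 9, 10 → best response Passive.
Entrant against Accommodate: payoffs 4, 2, 7 → best response Withdraw.
No profile is a mutual best response for all players.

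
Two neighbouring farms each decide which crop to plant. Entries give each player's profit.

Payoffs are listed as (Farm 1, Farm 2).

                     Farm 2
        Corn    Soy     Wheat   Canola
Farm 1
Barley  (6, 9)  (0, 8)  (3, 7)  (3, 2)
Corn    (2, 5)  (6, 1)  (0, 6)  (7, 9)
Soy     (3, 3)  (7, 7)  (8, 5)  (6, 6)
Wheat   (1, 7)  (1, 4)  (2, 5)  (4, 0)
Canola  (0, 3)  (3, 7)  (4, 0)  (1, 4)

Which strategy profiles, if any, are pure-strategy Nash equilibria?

(Barley, Corn): Farm 1 gets 6, best alternative 3; Farm 2 gets 9, best alternative 8. No profitable deviation — NE.
(Barley, Soy): Farm 1 can switch to Corn (0 → 6). Not NE.
(Barley, Wheat): Farm 1 can switch to Soy (3 → 8). Not NE.
(Barley, Canola): Farm 1 can switch to Corn (3 → 7). Not NE.
(Corn, Corn): Farm 1 can switch to Barley (2 → 6). Not NE.
(Corn, Soy): Farm 1 can switch to Soy (6 → 7). Not NE.
(Corn, Wheat): Farm 1 can switch to Barley (0 → 3). Not NE.
(Corn, Canola): Farm 1 gets 7, best alternative 6; Farm 2 gets 9, best alternative 6. No profitable deviation — NE.
(Soy, Soy): Farm 1 gets 7, best alternative 6; Farm 2 gets 7, best alternative 6. No profitable deviation — NE.
(The remaining 11 profiles each have a profitable deviation by the same check.)

(Barley, Corn), (Corn, Canola), (Soy, Soy)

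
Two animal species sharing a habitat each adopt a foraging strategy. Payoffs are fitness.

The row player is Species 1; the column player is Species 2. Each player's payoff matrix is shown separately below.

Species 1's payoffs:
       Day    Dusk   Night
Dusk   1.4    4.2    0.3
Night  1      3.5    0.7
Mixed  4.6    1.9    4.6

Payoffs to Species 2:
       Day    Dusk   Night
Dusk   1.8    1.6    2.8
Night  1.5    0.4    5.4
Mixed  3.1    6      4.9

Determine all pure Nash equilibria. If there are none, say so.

There is no pure-strategy Nash equilibrium.

Species 1 against Day: payoffs 1.4, 1, 4.6 → best response Mixed.
Species 1 against Dusk: payoffs 4.2, 3.5, 1.9 → best response Dusk.
Species 1 against Night: payoffs 0.3, 0.7, 4.6 → best response Mixed.
Species 2 against Dusk: payoffs 1.8, 1.6, 2.8 → best response Night.
Species 2 against Night: payoffs 1.5, 0.4, 5.4 → best response Night.
Species 2 against Mixed: payoffs 3.1, 6, 4.9 → best response Dusk.
No profile is a mutual best response for all players.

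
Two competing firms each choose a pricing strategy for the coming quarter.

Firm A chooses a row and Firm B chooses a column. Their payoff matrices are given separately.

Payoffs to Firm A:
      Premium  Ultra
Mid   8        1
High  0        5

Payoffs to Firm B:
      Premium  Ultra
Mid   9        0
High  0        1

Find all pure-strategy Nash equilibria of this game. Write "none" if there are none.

For each strategy profile, look for a profitable unilateral deviation.
(Mid, Premium): Firm A gets 8, best alternative 0; Firm B gets 9, best alternative 0. No profitable deviation — NE.
(Mid, Ultra): Firm A can switch to High (1 → 5). Not NE.
(High, Premium): Firm A can switch to Mid (0 → 8). Not NE.
(High, Ultra): Firm A gets 5, best alternative 1; Firm B gets 1, best alternative 0. No profitable deviation — NE.

The pure Nash equilibria are (Mid, Premium); (High, Ultra).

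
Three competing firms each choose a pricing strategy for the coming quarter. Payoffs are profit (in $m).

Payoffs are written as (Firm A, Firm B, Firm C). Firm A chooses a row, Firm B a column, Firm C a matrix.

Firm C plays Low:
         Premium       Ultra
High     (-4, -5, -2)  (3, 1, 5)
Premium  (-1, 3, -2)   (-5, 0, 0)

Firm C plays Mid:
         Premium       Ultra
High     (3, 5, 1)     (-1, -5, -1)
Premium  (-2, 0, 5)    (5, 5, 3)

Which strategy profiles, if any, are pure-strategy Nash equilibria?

(High, Premium, Mid) and (High, Ultra, Low) and (Premium, Ultra, Mid)

Firm A against (Premium, Low): payoffs -4, -1 → best response Premium.
Firm A against (Premium, Mid): payoffs 3, -2 → best response High.
Firm A against (Ultra, Low): payoffs 3, -5 → best response High.
Firm A against (Ultra, Mid): payoffs -1, 5 → best response Premium.
Firm B against (High, Low): payoffs -5, 1 → best response Ultra.
Firm B against (High, Mid): payoffs 5, -5 → best response Premium.
Firm B against (Premium, Low): payoffs 3, 0 → best response Premium.
Firm B against (Premium, Mid): payoffs 0, 5 → best response Ultra.
Firm C against (High, Premium): payoffs -2, 1 → best response Mid.
Firm C against (High, Ultra): payoffs 5, -1 → best response Low.
Firm C against (Premium, Premium): payoffs -2, 5 → best response Mid.
Firm C against (Premium, Ultra): payoffs 0, 3 → best response Mid.
Mutual best responses: (High, Premium, Mid); (High, Ultra, Low); (Premium, Ultra, Mid).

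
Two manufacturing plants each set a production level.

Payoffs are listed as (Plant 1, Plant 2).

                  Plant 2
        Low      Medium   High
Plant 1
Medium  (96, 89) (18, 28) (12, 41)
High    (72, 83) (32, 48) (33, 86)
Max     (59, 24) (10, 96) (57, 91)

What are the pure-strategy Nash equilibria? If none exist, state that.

Pure NE: (Medium, Low)

Plant 1 against Low: payoffs 96, 72, 59 → best response Medium.
Plant 1 against Medium: payoffs 18, 32, 10 → best response High.
Plant 1 against High: payoffs 12, 33, 57 → best response Max.
Plant 2 against Medium: payoffs 89, 28, 41 → best response Low.
Plant 2 against High: payoffs 83, 48, 86 → best response High.
Plant 2 against Max: payoffs 24, 96, 91 → best response Medium.
Mutual best responses: (Medium, Low).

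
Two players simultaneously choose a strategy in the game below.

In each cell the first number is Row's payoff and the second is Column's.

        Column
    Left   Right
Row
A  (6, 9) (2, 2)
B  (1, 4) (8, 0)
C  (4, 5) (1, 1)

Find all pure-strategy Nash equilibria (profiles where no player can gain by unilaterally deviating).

The unique pure-strategy Nash equilibrium is (A, Left).

(A, Left): Row gets 6, best alternative 4; Column gets 9, best alternative 2. No profitable deviation — NE.
(A, Right): Row can switch to B (2 → 8). Not NE.
(B, Left): Row can switch to A (1 → 6). Not NE.
(B, Right): Column can switch to Left (0 → 4). Not NE.
(C, Left): Row can switch to A (4 → 6). Not NE.
(C, Right): Row can switch to A (1 → 2). Not NE.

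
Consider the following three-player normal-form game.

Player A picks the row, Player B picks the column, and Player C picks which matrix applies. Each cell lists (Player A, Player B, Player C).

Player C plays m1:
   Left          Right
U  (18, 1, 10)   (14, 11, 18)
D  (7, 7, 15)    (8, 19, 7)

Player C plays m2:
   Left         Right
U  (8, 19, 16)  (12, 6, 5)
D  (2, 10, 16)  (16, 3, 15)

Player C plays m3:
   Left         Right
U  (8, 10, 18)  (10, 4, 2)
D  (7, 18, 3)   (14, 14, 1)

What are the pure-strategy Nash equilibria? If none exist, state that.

Player A against (Left, m1): payoffs 18, 7 → best response U.
Player A against (Left, m2): payoffs 8, 2 → best response U.
Player A against (Left, m3): payoffs 8, 7 → best response U.
Player A against (Right, m1): payoffs 14, 8 → best response U.
Player A against (Right, m2): payoffs 12, 16 → best response D.
Player A against (Right, m3): payoffs 10, 14 → best response D.
Player B against (U, m1): payoffs 1, 11 → best response Right.
Player B against (U, m2): payoffs 19, 6 → best response Left.
Player B against (U, m3): payoffs 10, 4 → best response Left.
Player B against (D, m1): payoffs 7, 19 → best response Right.
Player B against (D, m2): payoffs 10, 3 → best response Left.
Player B against (D, m3): payoffs 18, 14 → best response Left.
Player C against (U, Left): payoffs 10, 16, 18 → best response m3.
Player C against (U, Right): payoffs 18, 5, 2 → best response m1.
Player C against (D, Left): payoffs 15, 16, 3 → best response m2.
Player C against (D, Right): payoffs 7, 15, 1 → best response m2.
Mutual best responses: (U, Left, m3); (U, Right, m1).

The pure Nash equilibria are (U, Left, m3); (U, Right, m1).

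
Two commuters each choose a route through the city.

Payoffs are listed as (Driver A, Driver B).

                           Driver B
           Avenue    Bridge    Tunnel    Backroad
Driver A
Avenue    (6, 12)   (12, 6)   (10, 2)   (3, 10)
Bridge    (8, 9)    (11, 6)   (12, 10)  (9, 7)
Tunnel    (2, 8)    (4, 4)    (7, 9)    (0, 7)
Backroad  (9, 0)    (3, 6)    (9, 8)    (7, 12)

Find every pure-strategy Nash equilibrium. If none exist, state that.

Check each profile: it is a Nash equilibrium iff no player can strictly gain by switching unilaterally.
(Avenue, Avenue): Driver A can switch to Bridge (6 → 8). Not NE.
(Avenue, Bridge): Driver B can switch to Avenue (6 → 12). Not NE.
(Avenue, Tunnel): Driver A can switch to Bridge (10 → 12). Not NE.
(Avenue, Backroad): Driver A can switch to Bridge (3 → 9). Not NE.
(Bridge, Avenue): Driver A can switch to Backroad (8 → 9). Not NE.
(Bridge, Bridge): Driver A can switch to Avenue (11 → 12). Not NE.
(Bridge, Tunnel): Driver A gets 12, best alternative 10; Driver B gets 10, best alternative 9. No profitable deviation — NE.
(Bridge, Backroad): Driver B can switch to Avenue (7 → 9). Not NE.
(Tunnel, Avenue): Driver A can switch to Avenue (2 → 6). Not NE.
(Tunnel, Bridge): Driver A can switch to Avenue (4 → 12). Not NE.
(Tunnel, Tunnel): Driver A can switch to Avenue (7 → 10). Not NE.
(The remaining 5 profiles each have a profitable deviation by the same check.)

Pure NE: (Bridge, Tunnel)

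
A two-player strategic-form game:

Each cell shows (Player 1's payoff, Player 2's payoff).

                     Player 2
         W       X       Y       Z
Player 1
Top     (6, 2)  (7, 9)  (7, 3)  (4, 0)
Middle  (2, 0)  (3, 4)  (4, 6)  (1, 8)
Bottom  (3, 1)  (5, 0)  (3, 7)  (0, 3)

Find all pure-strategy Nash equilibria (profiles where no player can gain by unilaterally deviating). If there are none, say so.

The unique pure-strategy Nash equilibrium is (Top, X).

For each player, find the best response to each opponent profile; mutual best responses are the pure NE.
Player 1 against W: payoffs 6, 2, 3 → best response Top.
Player 1 against X: payoffs 7, 3, 5 → best response Top.
Player 1 against Y: payoffs 7, 4, 3 → best response Top.
Player 1 against Z: payoffs 4, 1, 0 → best response Top.
Player 2 against Top: payoffs 2, 9, 3, 0 → best response X.
Player 2 against Middle: payoffs 0, 4, 6, 8 → best response Z.
Player 2 against Bottom: payoffs 1, 0, 7, 3 → best response Y.
Mutual best responses: (Top, X).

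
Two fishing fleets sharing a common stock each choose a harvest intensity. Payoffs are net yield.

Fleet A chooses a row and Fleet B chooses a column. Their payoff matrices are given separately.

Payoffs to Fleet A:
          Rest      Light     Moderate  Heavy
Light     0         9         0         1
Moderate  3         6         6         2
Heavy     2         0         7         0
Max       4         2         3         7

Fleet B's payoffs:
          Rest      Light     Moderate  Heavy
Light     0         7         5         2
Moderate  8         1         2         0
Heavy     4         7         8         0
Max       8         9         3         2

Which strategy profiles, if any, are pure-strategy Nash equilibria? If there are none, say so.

Fleet A against Rest: payoffs 0, 3, 2, 4 → best response Max.
Fleet A against Light: payoffs 9, 6, 0, 2 → best response Light.
Fleet A against Moderate: payoffs 0, 6, 7, 3 → best response Heavy.
Fleet A against Heavy: payoffs 1, 2, 0, 7 → best response Max.
Fleet B against Light: payoffs 0, 7, 5, 2 → best response Light.
Fleet B against Moderate: payoffs 8, 1, 2, 0 → best response Rest.
Fleet B against Heavy: payoffs 4, 7, 8, 0 → best response Moderate.
Fleet B against Max: payoffs 8, 9, 3, 2 → best response Light.
Mutual best responses: (Light, Light); (Heavy, Moderate).

The pure Nash equilibria are (Light, Light); (Heavy, Moderate).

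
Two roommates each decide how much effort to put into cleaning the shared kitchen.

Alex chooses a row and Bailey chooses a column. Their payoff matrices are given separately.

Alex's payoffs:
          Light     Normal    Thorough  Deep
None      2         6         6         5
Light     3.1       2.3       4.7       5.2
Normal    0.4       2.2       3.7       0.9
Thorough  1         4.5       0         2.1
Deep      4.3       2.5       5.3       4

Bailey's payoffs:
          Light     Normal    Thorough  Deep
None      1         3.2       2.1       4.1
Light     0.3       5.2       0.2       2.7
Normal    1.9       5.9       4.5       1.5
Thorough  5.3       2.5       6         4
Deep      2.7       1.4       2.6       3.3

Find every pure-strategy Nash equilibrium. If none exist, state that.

(None, Light): Alex can switch to Light (2 → 3.1). Not NE.
(None, Normal): Bailey can switch to Deep (3.2 → 4.1). Not NE.
(None, Thorough): Bailey can switch to Normal (2.1 → 3.2). Not NE.
(None, Deep): Alex can switch to Light (5 → 5.2). Not NE.
(Light, Light): Alex can switch to Deep (3.1 → 4.3). Not NE.
(Light, Normal): Alex can switch to None (2.3 → 6). Not NE.
(Light, Thorough): Alex can switch to None (4.7 → 6). Not NE.
(Light, Deep): Bailey can switch to Normal (2.7 → 5.2). Not NE.
(Normal, Light): Alex can switch to None (0.4 → 2). Not NE.
(Normal, Normal): Alex can switch to None (2.2 → 6). Not NE.
(Normal, Thorough): Alex can switch to None (3.7 → 6). Not NE.
(Normal, Deep): Alex can switch to None (0.9 → 5). Not NE.
(The remaining 8 profiles each have a profitable deviation by the same check.)

There is no pure-strategy Nash equilibrium.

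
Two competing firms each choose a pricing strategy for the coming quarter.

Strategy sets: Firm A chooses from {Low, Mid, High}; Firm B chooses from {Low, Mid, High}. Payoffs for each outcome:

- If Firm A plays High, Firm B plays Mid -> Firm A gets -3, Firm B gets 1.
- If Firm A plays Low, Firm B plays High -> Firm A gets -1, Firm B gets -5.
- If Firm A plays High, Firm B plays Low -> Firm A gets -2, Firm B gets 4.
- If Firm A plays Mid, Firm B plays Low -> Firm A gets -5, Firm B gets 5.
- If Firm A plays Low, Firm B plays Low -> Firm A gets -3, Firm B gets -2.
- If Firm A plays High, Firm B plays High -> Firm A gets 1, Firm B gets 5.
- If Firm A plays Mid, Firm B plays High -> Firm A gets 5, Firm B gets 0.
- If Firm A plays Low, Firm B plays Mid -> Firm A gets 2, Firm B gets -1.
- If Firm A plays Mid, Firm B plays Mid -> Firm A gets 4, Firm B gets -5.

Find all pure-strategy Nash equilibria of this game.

Firm A against Low: payoffs -3, -5, -2 → best response High.
Firm A against Mid: payoffs 2, 4, -3 → best response Mid.
Firm A against High: payoffs -1, 5, 1 → best response Mid.
Firm B against Low: payoffs -2, -1, -5 → best response Mid.
Firm B against Mid: payoffs 5, -5, 0 → best response Low.
Firm B against High: payoffs 4, 1, 5 → best response High.
No profile is a mutual best response for all players.

none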